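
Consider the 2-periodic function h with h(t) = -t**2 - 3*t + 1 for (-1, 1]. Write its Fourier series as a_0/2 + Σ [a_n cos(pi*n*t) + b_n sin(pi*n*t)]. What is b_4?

3/(2*pi)

b_4 = ∫_{-1}^{1} h(t) sin(4*pi*t) dt.
Integrating by parts twice (tabular method), an antiderivative of (-t**2 - 3*t + 1) sin(4*pi*t) is t**2*cos(4*pi*t)/(4*pi) - t*sin(4*pi*t)/(8*pi**2) + 3*t*cos(4*pi*t)/(4*pi) - 3*sin(4*pi*t)/(16*pi**2) - cos(4*pi*t)/(4*pi) - cos(4*pi*t)/(32*pi**3); evaluating from -1 to 1: ∫_{-1}^{1} (-t**2 - 3*t + 1) sin(4*pi*t) dt = ((-1 + 24*pi**2)/(32*pi**3)) - ((-24*pi**2 - 1)/(32*pi**3)) = 3/(2*pi).
Hence b_4 = 3/(2*pi).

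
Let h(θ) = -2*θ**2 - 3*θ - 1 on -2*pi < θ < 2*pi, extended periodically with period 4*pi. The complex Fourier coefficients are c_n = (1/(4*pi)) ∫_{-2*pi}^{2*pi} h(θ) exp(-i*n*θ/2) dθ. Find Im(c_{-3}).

Since h is real-valued, Im(c_{-3}) = -(1/(4*pi)) ∫_{-2*pi}^{2*pi} h(θ) sin(-3*θ/2) dθ = b_{3}/2.
Integrating by parts twice (tabular method), an antiderivative of (-2*θ**2 - 3*θ - 1) sin(-3*θ/2) is -4*θ**2*cos(3*θ/2)/3 + 16*θ*sin(3*θ/2)/9 - 2*θ*cos(3*θ/2) + 4*sin(3*θ/2)/3 + 14*cos(3*θ/2)/27; evaluating from -2*pi to 2*pi: ∫_{-2*pi}^{2*pi} (-2*θ**2 - 3*θ - 1) sin(-3*θ/2) dθ = (-14/27 + 4*pi + 16*pi**2/3) - (-4*pi - 14/27 + 16*pi**2/3) = 8*pi.
Hence Im(c_{-3}) = (-1/(4*pi))·(8*pi) = -2.

-2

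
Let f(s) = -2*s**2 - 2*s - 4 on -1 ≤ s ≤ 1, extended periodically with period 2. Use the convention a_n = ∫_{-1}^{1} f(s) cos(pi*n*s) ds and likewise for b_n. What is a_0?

a_0 = ∫_{-1}^{1} f(s) ds = -28/3.

-28/3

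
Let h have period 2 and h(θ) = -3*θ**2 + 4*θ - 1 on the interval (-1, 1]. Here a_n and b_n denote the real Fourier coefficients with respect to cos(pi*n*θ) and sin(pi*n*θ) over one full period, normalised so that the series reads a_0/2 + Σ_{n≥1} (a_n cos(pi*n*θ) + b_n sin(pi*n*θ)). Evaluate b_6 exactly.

b_6 = ∫_{-1}^{1} h(θ) sin(6*pi*θ) dθ.
Integrating by parts twice (tabular method), an antiderivative of (-3*θ**2 + 4*θ - 1) sin(6*pi*θ) is θ**2*cos(6*pi*θ)/(2*pi) - θ*sin(6*pi*θ)/(6*pi**2) - 2*θ*cos(6*pi*θ)/(3*pi) + sin(6*pi*θ)/(9*pi**2) - cos(6*pi*θ)/(36*pi**3) + cos(6*pi*θ)/(6*pi); evaluating from -1 to 1: ∫_{-1}^{1} (-3*θ**2 + 4*θ - 1) sin(6*pi*θ) dθ = (-1/(36*pi**3)) - ((-1 + 48*pi**2)/(36*pi**3)) = -4/(3*pi).
Hence b_6 = -4/(3*pi).

-4/(3*pi)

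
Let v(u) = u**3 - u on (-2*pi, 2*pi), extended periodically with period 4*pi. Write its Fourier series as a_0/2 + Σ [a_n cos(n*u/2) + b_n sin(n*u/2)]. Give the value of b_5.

b_5 = (1/(2*pi)) ∫_{-2*pi}^{2*pi} v(u) sin(5*u/2) du.
v is odd and sin(5*u/2) is odd, so the integrand is even and b_5 = 1/pi ∫_0^{2*pi} v(u) sin(5*u/2) du.
Integrating by parts three times (tabular method), an antiderivative of (u**3 - u) sin(5*u/2) is -2*u**3*cos(5*u/2)/5 + 12*u**2*sin(5*u/2)/25 + 98*u*cos(5*u/2)/125 - 196*sin(5*u/2)/625; evaluating from 0 to 2*pi: ∫_{0}^{2*pi} (u**3 - u) sin(5*u/2) du = (4*pi*(-49 + 100*pi**2)/125) - (0) = 4*pi*(-49 + 100*pi**2)/125.
Hence b_5 = (1/pi)·(4*pi*(-49 + 100*pi**2)/125) = -196/125 + 16*pi**2/5.

-196/125 + 16*pi**2/5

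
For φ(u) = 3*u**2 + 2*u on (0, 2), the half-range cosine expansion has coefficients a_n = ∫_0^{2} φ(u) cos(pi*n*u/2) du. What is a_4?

a_4 = ∫_0^{2} (3*u**2 + 2*u) cos(2*pi*u) du.
Integrating by parts twice (tabular method), an antiderivative of (3*u**2 + 2*u) cos(2*pi*u) is 3*u**2*sin(2*pi*u)/(2*pi) + u*sin(2*pi*u)/pi + 3*u*cos(2*pi*u)/(2*pi**2) - 3*sin(2*pi*u)/(4*pi**3) + cos(2*pi*u)/(2*pi**2); evaluating from 0 to 2: ∫_{0}^{2} (3*u**2 + 2*u) cos(2*pi*u) du = (7/(2*pi**2)) - (1/(2*pi**2)) = 3/pi**2.
Hence a_4 = 3/pi**2.

3/pi**2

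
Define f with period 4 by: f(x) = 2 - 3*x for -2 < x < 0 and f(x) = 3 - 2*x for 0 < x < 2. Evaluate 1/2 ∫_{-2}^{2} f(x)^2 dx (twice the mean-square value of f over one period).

1/2 ∫_{-2}^{2} f(x)^2 dx = 1/2 · (182/3) = 91/3.

91/3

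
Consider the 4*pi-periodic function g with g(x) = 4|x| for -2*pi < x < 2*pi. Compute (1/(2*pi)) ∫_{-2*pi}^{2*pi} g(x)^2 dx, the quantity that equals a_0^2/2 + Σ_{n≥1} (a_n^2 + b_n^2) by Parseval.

128*pi**2/3

(1/(2*pi)) ∫_{-2*pi}^{2*pi} g(x)^2 dx = (1/(2*pi)) · (256*pi**3/3) = 128*pi**2/3.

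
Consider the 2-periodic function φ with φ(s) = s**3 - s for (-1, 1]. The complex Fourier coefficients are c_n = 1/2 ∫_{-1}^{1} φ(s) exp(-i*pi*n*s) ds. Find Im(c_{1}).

6/pi**3

Since φ is real-valued, Im(c_{1}) = -1/2 ∫_{-1}^{1} φ(s) sin(pi*s) ds = -b_{1}/2.
φ is odd and sin(pi*s) is odd, so the integrand is even: ∫_{-1}^{1} φ(s) sin(pi*s) ds = 2∫_0^{1} φ(s) sin(pi*s) ds.
Integrating by parts three times (tabular method), an antiderivative of (s**3 - s) sin(pi*s) is -s**3*cos(pi*s)/pi + 3*s**2*sin(pi*s)/pi**2 + 6*s*cos(pi*s)/pi**3 + s*cos(pi*s)/pi - sin(pi*s)/pi**2 - 6*sin(pi*s)/pi**4; evaluating from 0 to 1: ∫_{0}^{1} (s**3 - s) sin(pi*s) ds = (-6/pi**3) - (0) = -6/pi**3.
So ∫_{-1}^{1} φ(s) sin(pi*s) ds = -12/pi**3.
Hence Im(c_{1}) = (-1/2)·(-12/pi**3) = 6/pi**3.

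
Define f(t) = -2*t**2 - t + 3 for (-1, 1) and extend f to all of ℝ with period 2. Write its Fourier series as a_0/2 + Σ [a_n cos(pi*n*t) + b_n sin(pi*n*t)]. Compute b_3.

b_3 = ∫_{-1}^{1} f(t) sin(3*pi*t) dt.
Integrating by parts twice (tabular method), an antiderivative of (-2*t**2 - t + 3) sin(3*pi*t) is 2*t**2*cos(3*pi*t)/(3*pi) - 4*t*sin(3*pi*t)/(9*pi**2) + t*cos(3*pi*t)/(3*pi) - sin(3*pi*t)/(9*pi**2) - cos(3*pi*t)/pi - 4*cos(3*pi*t)/(27*pi**3); evaluating from -1 to 1: ∫_{-1}^{1} (-2*t**2 - t + 3) sin(3*pi*t) dt = (4/(27*pi**3)) - (2*(2 + 9*pi**2)/(27*pi**3)) = -2/(3*pi).
Hence b_3 = -2/(3*pi).

-2/(3*pi)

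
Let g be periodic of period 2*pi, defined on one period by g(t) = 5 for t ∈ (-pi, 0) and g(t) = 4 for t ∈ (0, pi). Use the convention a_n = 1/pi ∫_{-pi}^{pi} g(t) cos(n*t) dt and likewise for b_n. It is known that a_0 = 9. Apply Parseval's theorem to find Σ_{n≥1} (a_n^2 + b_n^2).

Parseval: a_0^2/2 + Σ_{n≥1} (a_n^2+b_n^2) = 1/pi ∫_{-pi}^{pi} g(t)^2 dt = 41.
Subtract a_0^2/2 = 81/2: Σ (a_n^2+b_n^2) = 1/2.

1/2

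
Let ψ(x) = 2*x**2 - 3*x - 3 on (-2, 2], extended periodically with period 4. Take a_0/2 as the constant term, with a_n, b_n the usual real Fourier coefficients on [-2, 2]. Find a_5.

-32/(25*pi**2)

a_5 = 1/2 ∫_{-2}^{2} ψ(x) cos(5*pi*x/2) dx.
Integrating by parts twice (tabular method), an antiderivative of (2*x**2 - 3*x - 3) cos(5*pi*x/2) is 4*x**2*sin(5*pi*x/2)/(5*pi) - 6*x*sin(5*pi*x/2)/(5*pi) + 16*x*cos(5*pi*x/2)/(25*pi**2) - 6*sin(5*pi*x/2)/(5*pi) - 32*sin(5*pi*x/2)/(125*pi**3) - 12*cos(5*pi*x/2)/(25*pi**2); evaluating from -2 to 2: ∫_{-2}^{2} (2*x**2 - 3*x - 3) cos(5*pi*x/2) dx = (-4/(5*pi**2)) - (44/(25*pi**2)) = -64/(25*pi**2).
Hence a_5 = (1/2)·(-64/(25*pi**2)) = -32/(25*pi**2).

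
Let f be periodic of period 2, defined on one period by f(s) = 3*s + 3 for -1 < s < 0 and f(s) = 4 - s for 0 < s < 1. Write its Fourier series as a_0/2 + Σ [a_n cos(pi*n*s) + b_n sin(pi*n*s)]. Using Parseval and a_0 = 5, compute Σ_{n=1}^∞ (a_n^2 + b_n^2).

Parseval: a_0^2/2 + Σ_{n≥1} (a_n^2+b_n^2) = ∫_{-1}^{1} f(s)^2 ds = 46/3.
Subtract a_0^2/2 = 25/2: Σ (a_n^2+b_n^2) = 17/6.

17/6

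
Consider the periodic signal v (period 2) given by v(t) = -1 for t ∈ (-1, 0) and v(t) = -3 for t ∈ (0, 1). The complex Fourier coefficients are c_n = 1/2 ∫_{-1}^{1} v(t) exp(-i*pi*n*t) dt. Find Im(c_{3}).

Since v is real-valued, Im(c_{3}) = -1/2 ∫_{-1}^{1} v(t) sin(3*pi*t) dt = -b_{3}/2.
Split the integral at the breakpoints.
Directly, an antiderivative of (-1) sin(3*pi*t) is cos(3*pi*t)/(3*pi); evaluating from -1 to 0: ∫_{-1}^{0} (-1) sin(3*pi*t) dt = (1/(3*pi)) - (-1/(3*pi)) = 2/(3*pi).
Directly, an antiderivative of (-3) sin(3*pi*t) is cos(3*pi*t)/pi; evaluating from 0 to 1: ∫_{0}^{1} (-3) sin(3*pi*t) dt = (-1/pi) - (1/pi) = -2/pi.
So ∫_{-1}^{1} v(t) sin(3*pi*t) dt = -4/(3*pi).
Hence Im(c_{3}) = (-1/2)·(-4/(3*pi)) = 2/(3*pi).

2/(3*pi)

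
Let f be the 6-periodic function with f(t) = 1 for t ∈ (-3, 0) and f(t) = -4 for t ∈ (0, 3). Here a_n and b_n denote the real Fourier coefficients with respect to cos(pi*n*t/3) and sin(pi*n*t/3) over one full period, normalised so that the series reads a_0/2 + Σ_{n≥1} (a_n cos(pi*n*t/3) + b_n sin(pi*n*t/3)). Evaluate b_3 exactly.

b_3 = 1/3 ∫_{-3}^{3} f(t) sin(pi*t) dt.
Split the integral at the breakpoints.
Directly, an antiderivative of (1) sin(pi*t) is -cos(pi*t)/pi; evaluating from -3 to 0: ∫_{-3}^{0} (1) sin(pi*t) dt = (-1/pi) - (1/pi) = -2/pi.
Directly, an antiderivative of (-4) sin(pi*t) is 4*cos(pi*t)/pi; evaluating from 0 to 3: ∫_{0}^{3} (-4) sin(pi*t) dt = (-4/pi) - (4/pi) = -8/pi.
Summing the pieces and multiplying by (1/3) gives b_3 = -10/(3*pi).

-10/(3*pi)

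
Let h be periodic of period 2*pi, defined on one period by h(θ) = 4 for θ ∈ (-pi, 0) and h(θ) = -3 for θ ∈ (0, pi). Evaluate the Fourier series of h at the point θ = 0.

At θ = 0 the one-sided limits are h(0^-) = 4 and h(0^+) = -3.
By Dirichlet's theorem the series converges to their average, [(4) + (-3)]/2 = 1/2.

1/2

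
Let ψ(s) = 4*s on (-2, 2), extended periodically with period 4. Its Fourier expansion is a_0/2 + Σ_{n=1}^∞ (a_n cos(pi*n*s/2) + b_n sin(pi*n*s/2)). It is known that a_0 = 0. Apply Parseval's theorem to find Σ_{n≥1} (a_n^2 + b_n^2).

Parseval: a_0^2/2 + Σ_{n≥1} (a_n^2+b_n^2) = 1/2 ∫_{-2}^{2} ψ(s)^2 ds = 128/3.
Subtract a_0^2/2 = 0: Σ (a_n^2+b_n^2) = 128/3.

128/3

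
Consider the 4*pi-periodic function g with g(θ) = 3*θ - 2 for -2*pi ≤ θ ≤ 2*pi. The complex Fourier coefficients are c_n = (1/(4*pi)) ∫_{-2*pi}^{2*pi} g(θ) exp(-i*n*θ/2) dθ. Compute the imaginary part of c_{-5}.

Since g is real-valued, Im(c_{-5}) = -(1/(4*pi)) ∫_{-2*pi}^{2*pi} g(θ) sin(-5*θ/2) dθ = b_{5}/2.
Integrating by parts (boundary term plus one more integral), an antiderivative of (3*θ - 2) sin(-5*θ/2) is 6*θ*cos(5*θ/2)/5 - 12*sin(5*θ/2)/25 - 4*cos(5*θ/2)/5; evaluating from -2*pi to 2*pi: ∫_{-2*pi}^{2*pi} (3*θ - 2) sin(-5*θ/2) dθ = (4/5 - 12*pi/5) - (4/5 + 12*pi/5) = -24*pi/5.
Hence Im(c_{-5}) = (-1/(4*pi))·(-24*pi/5) = 6/5.

6/5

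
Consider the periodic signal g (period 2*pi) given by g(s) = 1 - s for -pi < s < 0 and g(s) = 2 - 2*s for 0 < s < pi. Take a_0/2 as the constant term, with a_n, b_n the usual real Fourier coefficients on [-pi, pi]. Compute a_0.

a_0 = 1/pi ∫_{-pi}^{pi} g(s) ds = 1/pi · (pi*(6 - pi)/2) = 3 - pi/2.

3 - pi/2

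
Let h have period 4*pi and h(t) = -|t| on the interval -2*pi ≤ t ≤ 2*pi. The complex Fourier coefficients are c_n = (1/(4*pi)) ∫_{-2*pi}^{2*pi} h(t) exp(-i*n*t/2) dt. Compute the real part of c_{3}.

Since h is real-valued, Re(c_{3}) = (1/(4*pi)) ∫_{-2*pi}^{2*pi} h(t) cos(3*t/2) dt = a_{3}/2.
h is even and cos(3*t/2) is even, so the integrand is even: ∫_{-2*pi}^{2*pi} h(t) cos(3*t/2) dt = 2∫_0^{2*pi} h(t) cos(3*t/2) dt.
Integrating by parts (boundary term plus one more integral), an antiderivative of (-t) cos(3*t/2) is -2*t*sin(3*t/2)/3 - 4*cos(3*t/2)/9; evaluating from 0 to 2*pi: ∫_{0}^{2*pi} (-t) cos(3*t/2) dt = (4/9) - (-4/9) = 8/9.
So ∫_{-2*pi}^{2*pi} h(t) cos(3*t/2) dt = 16/9.
Hence Re(c_{3}) = (1/(4*pi))·(16/9) = 4/(9*pi).

4/(9*pi)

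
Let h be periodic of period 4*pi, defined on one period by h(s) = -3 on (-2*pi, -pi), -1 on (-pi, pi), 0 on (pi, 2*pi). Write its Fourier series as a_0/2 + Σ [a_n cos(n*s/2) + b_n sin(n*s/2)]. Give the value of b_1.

b_1 = (1/(2*pi)) ∫_{-2*pi}^{2*pi} h(s) sin(s/2) ds.
Split the integral at the breakpoints.
Directly, an antiderivative of (-3) sin(s/2) is 6*cos(s/2); evaluating from -2*pi to -pi: ∫_{-2*pi}^{-pi} (-3) sin(s/2) ds = (0) - (-6) = 6.
Directly, an antiderivative of (-1) sin(s/2) is 2*cos(s/2); evaluating from -pi to pi: ∫_{-pi}^{pi} (-1) sin(s/2) ds = (0) - (0) = 0.
∫_{pi}^{2*pi} (0) sin(s/2) ds = 0.
Summing the pieces and multiplying by (1/(2*pi)) gives b_1 = 3/pi.

3/pi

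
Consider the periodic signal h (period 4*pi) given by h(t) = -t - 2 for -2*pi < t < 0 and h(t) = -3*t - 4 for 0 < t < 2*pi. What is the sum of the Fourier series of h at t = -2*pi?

-2*pi - 3

t = -2*pi differs from t = 2*pi by -1 full period(s), and the series is 4*pi-periodic.
At t = 2*pi the one-sided limits are h(2*pi^-) = -6*pi - 4 and h(2*pi^+) = -2 + 2*pi.
By Dirichlet's theorem the series converges to their average, [(-6*pi - 4) + (-2 + 2*pi)]/2 = -2*pi - 3.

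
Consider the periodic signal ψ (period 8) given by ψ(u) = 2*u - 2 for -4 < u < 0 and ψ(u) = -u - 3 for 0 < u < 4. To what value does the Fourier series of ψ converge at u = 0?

-5/2

At u = 0 the one-sided limits are ψ(0^-) = -2 and ψ(0^+) = -3.
By Dirichlet's theorem the series converges to their average, [(-2) + (-3)]/2 = -5/2.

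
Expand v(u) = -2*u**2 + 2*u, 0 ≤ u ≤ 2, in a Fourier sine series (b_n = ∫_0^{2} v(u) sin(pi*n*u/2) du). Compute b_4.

2/pi

b_4 = ∫_0^{2} (-2*u**2 + 2*u) sin(2*pi*u) du.
Integrating by parts twice (tabular method), an antiderivative of (-2*u**2 + 2*u) sin(2*pi*u) is u**2*cos(2*pi*u)/pi - u*sin(2*pi*u)/pi**2 - u*cos(2*pi*u)/pi + sin(2*pi*u)/(2*pi**2) - cos(2*pi*u)/(2*pi**3); evaluating from 0 to 2: ∫_{0}^{2} (-2*u**2 + 2*u) sin(2*pi*u) du = (-1/(2*pi**3) + 2/pi) - (-1/(2*pi**3)) = 2/pi.
Hence b_4 = 2/pi.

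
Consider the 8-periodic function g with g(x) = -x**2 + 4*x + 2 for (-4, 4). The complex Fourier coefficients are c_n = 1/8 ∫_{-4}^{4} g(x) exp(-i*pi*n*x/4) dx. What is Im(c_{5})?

-16/(5*pi)

Since g is real-valued, Im(c_{5}) = -1/8 ∫_{-4}^{4} g(x) sin(5*pi*x/4) dx = -b_{5}/2.
Integrating by parts twice (tabular method), an antiderivative of (-x**2 + 4*x + 2) sin(5*pi*x/4) is 4*x**2*cos(5*pi*x/4)/(5*pi) - 32*x*sin(5*pi*x/4)/(25*pi**2) - 16*x*cos(5*pi*x/4)/(5*pi) + 64*sin(5*pi*x/4)/(25*pi**2) - 8*cos(5*pi*x/4)/(5*pi) - 128*cos(5*pi*x/4)/(125*pi**3); evaluating from -4 to 4: ∫_{-4}^{4} (-x**2 + 4*x + 2) sin(5*pi*x/4) dx = (8*(16 + 25*pi**2)/(125*pi**3)) - (-24/pi + 128/(125*pi**3)) = 128/(5*pi).
Hence Im(c_{5}) = (-1/8)·(128/(5*pi)) = -16/(5*pi).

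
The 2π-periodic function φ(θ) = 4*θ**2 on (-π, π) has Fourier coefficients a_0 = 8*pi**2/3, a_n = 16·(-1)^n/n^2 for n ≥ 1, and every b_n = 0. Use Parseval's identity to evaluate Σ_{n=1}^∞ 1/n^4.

pi**4/90

Parseval: a_0^2/2 + Σ a_n^2 = (1/π) ∫_{-π}^{π} φ(θ)^2 dθ = 32*pi**4/5.
Subtract a_0^2/2 = 32*pi**4/9: Σ a_n^2 = 128*pi**4/45.
Since a_n^2 = 256/n^4, Σ 1/n^4 = pi**4/90.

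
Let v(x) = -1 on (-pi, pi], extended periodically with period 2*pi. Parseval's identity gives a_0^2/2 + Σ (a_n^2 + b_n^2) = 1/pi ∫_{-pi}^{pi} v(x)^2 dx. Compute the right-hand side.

2

1/pi ∫_{-pi}^{pi} v(x)^2 dx = 1/pi · (2*pi) = 2.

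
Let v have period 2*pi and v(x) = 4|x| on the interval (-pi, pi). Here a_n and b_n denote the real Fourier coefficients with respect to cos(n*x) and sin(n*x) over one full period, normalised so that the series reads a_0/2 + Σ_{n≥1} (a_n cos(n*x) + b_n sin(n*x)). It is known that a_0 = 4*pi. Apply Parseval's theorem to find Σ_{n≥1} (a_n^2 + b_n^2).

Parseval: a_0^2/2 + Σ_{n≥1} (a_n^2+b_n^2) = 1/pi ∫_{-pi}^{pi} v(x)^2 dx = 32*pi**2/3.
Subtract a_0^2/2 = 8*pi**2: Σ (a_n^2+b_n^2) = 8*pi**2/3.

8*pi**2/3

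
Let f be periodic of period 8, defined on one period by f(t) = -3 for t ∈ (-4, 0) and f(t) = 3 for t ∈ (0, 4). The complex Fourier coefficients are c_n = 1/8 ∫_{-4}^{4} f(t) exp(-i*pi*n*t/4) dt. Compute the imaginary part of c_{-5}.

6/(5*pi)

Since f is real-valued, Im(c_{-5}) = -1/8 ∫_{-4}^{4} f(t) sin(-5*pi*t/4) dt = b_{5}/2.
f is odd and sin(-5*pi*t/4) is odd, so the integrand is even: ∫_{-4}^{4} f(t) sin(-5*pi*t/4) dt = 2∫_0^{4} f(t) sin(-5*pi*t/4) dt.
Directly, an antiderivative of (3) sin(-5*pi*t/4) is 12*cos(5*pi*t/4)/(5*pi); evaluating from 0 to 4: ∫_{0}^{4} (3) sin(-5*pi*t/4) dt = (-12/(5*pi)) - (12/(5*pi)) = -24/(5*pi).
So ∫_{-4}^{4} f(t) sin(-5*pi*t/4) dt = -48/(5*pi).
Hence Im(c_{-5}) = (-1/8)·(-48/(5*pi)) = 6/(5*pi).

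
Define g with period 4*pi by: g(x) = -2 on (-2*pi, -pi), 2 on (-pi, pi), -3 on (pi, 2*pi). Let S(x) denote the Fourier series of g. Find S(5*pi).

x = 5*pi differs from x = pi by 1 full period(s), and the series is 4*pi-periodic.
At x = pi the one-sided limits are g(pi^-) = 2 and g(pi^+) = -3.
By Dirichlet's theorem the series converges to their average, [(2) + (-3)]/2 = -1/2.

-1/2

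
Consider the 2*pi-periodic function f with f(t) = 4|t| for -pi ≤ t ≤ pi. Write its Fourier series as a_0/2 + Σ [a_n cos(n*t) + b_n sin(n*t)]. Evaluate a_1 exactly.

a_1 = 1/pi ∫_{-pi}^{pi} f(t) cos(t) dt.
f is even and cos(t) is even, so the integrand is even and a_1 = 2/pi ∫_0^{pi} f(t) cos(t) dt.
Integrating by parts (boundary term plus one more integral), an antiderivative of (4*t) cos(t) is 4*t*sin(t) + 4*cos(t); evaluating from 0 to pi: ∫_{0}^{pi} (4*t) cos(t) dt = (-4) - (4) = -8.
Hence a_1 = (2/pi)·(-8) = -16/pi.

-16/pi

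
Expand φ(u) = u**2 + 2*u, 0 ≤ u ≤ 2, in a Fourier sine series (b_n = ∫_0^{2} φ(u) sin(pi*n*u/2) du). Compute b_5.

16*(-2 + 25*pi**2)/(125*pi**3)

b_5 = ∫_0^{2} (u**2 + 2*u) sin(5*pi*u/2) du.
Integrating by parts twice (tabular method), an antiderivative of (u**2 + 2*u) sin(5*pi*u/2) is -2*u**2*cos(5*pi*u/2)/(5*pi) + 8*u*sin(5*pi*u/2)/(25*pi**2) - 4*u*cos(5*pi*u/2)/(5*pi) + 8*sin(5*pi*u/2)/(25*pi**2) + 16*cos(5*pi*u/2)/(125*pi**3); evaluating from 0 to 2: ∫_{0}^{2} (u**2 + 2*u) sin(5*pi*u/2) du = (16*(-1 + 25*pi**2)/(125*pi**3)) - (16/(125*pi**3)) = 16*(-2 + 25*pi**2)/(125*pi**3).
Hence b_5 = 16*(-2 + 25*pi**2)/(125*pi**3).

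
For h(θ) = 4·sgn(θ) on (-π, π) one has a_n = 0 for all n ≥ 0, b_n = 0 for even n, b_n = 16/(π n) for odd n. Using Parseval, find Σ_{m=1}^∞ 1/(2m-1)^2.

pi**2/8

Parseval: Σ b_n^2 = (1/π) ∫_{-π}^{π} h(θ)^2 dθ = 32.
Only odd n contribute, with b_n^2 = 256/(π^2 n^2), so Σ_{m≥1} 1/(2m-1)^2 = π^2·(32)/256 = pi**2/8.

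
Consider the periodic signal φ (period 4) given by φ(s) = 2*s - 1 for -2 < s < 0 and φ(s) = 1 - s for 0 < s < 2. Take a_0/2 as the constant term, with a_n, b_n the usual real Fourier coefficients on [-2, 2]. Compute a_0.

-3

a_0 = 1/2 ∫_{-2}^{2} φ(s) ds = 1/2 · (-6) = -3.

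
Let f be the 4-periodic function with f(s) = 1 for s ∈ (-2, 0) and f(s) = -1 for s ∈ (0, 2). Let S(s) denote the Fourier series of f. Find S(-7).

-1

s = -7 differs from s = 1 by -2 full period(s), and the series is 4-periodic.
f is continuous at s = 1 with value -1, so the series converges to -1 there.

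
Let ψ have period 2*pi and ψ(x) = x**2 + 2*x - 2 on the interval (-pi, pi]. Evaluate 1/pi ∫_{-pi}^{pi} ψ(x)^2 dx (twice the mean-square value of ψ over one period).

1/pi ∫_{-pi}^{pi} ψ(x)^2 dx = 1/pi · (2*pi*(20 + pi**4)/5) = 8 + 2*pi**4/5.

8 + 2*pi**4/5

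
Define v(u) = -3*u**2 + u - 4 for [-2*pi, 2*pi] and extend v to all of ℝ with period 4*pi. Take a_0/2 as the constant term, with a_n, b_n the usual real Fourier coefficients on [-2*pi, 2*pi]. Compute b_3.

4/3

b_3 = (1/(2*pi)) ∫_{-2*pi}^{2*pi} v(u) sin(3*u/2) du.
Integrating by parts twice (tabular method), an antiderivative of (-3*u**2 + u - 4) sin(3*u/2) is 2*u**2*cos(3*u/2) - 8*u*sin(3*u/2)/3 - 2*u*cos(3*u/2)/3 + 4*sin(3*u/2)/9 + 8*cos(3*u/2)/9; evaluating from -2*pi to 2*pi: ∫_{-2*pi}^{2*pi} (-3*u**2 + u - 4) sin(3*u/2) du = (-8*pi**2 - 8/9 + 4*pi/3) - (-8*pi**2 - 4*pi/3 - 8/9) = 8*pi/3.
Hence b_3 = (1/(2*pi))·(8*pi/3) = 4/3.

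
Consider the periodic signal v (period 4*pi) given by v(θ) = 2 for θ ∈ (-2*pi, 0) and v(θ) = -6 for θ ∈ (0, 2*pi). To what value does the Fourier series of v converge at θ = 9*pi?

θ = 9*pi differs from θ = pi by 2 full period(s), and the series is 4*pi-periodic.
v is continuous at θ = pi with value -6, so the series converges to -6 there.

-6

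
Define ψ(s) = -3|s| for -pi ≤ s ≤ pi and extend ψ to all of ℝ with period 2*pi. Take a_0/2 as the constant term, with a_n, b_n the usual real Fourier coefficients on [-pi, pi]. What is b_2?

b_2 = 1/pi ∫_{-pi}^{pi} ψ(s) sin(2*s) ds.
ψ is even and sin(2*s) is odd, so the integrand is odd over a symmetric interval and the integral vanishes.

0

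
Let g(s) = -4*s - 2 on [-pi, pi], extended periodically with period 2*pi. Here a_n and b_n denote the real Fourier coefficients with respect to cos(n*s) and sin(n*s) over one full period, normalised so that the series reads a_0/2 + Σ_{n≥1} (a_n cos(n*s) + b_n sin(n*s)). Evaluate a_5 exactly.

a_5 = 1/pi ∫_{-pi}^{pi} g(s) cos(5*s) ds.
Integrating by parts (boundary term plus one more integral), an antiderivative of (-4*s - 2) cos(5*s) is -4*s*sin(5*s)/5 - 2*sin(5*s)/5 - 4*cos(5*s)/25; evaluating from -pi to pi: ∫_{-pi}^{pi} (-4*s - 2) cos(5*s) ds = (4/25) - (4/25) = 0.
Hence a_5 = (1/pi)·(0) = 0.

0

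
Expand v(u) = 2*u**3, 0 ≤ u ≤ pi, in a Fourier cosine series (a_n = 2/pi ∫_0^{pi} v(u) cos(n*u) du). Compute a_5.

12*(4 - 25*pi**2)/(625*pi)

a_5 = 2/pi ∫_0^{pi} (2*u**3) cos(5*u) du.
Integrating by parts three times (tabular method), an antiderivative of (2*u**3) cos(5*u) is 2*u**3*sin(5*u)/5 + 6*u**2*cos(5*u)/25 - 12*u*sin(5*u)/125 - 12*cos(5*u)/625; evaluating from 0 to pi: ∫_{0}^{pi} (2*u**3) cos(5*u) du = (12/625 - 6*pi**2/25) - (-12/625) = 24/625 - 6*pi**2/25.
Hence a_5 = (2/pi)·(24/625 - 6*pi**2/25) = 12*(4 - 25*pi**2)/(625*pi).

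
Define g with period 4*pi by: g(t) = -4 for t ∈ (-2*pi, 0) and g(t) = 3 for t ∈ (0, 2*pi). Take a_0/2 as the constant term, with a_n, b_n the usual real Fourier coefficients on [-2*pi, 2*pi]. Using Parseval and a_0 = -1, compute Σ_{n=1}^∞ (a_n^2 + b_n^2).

49/2

Parseval: a_0^2/2 + Σ_{n≥1} (a_n^2+b_n^2) = (1/(2*pi)) ∫_{-2*pi}^{2*pi} g(t)^2 dt = 25.
Subtract a_0^2/2 = 1/2: Σ (a_n^2+b_n^2) = 49/2.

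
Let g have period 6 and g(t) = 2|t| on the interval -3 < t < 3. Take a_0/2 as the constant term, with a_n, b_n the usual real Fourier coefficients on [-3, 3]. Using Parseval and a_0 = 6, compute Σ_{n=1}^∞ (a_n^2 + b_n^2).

6

Parseval: a_0^2/2 + Σ_{n≥1} (a_n^2+b_n^2) = 1/3 ∫_{-3}^{3} g(t)^2 dt = 24.
Subtract a_0^2/2 = 18: Σ (a_n^2+b_n^2) = 6.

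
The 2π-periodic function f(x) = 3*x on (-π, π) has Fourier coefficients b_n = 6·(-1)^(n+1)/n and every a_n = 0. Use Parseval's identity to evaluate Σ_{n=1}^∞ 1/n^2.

Parseval: Σ b_n^2 = (1/π) ∫_{-π}^{π} f(x)^2 dx = 6*pi**2.
Σ b_n^2 = Σ 36/n^2, so Σ 1/n^2 = (6*pi**2)/36 = pi**2/6.

pi**2/6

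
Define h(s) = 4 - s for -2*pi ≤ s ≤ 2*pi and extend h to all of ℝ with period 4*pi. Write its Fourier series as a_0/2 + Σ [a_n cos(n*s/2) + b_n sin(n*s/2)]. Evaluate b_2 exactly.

2

b_2 = (1/(2*pi)) ∫_{-2*pi}^{2*pi} h(s) sin(s) ds.
Integrating by parts (boundary term plus one more integral), an antiderivative of (4 - s) sin(s) is s*cos(s) - sin(s) - 4*cos(s); evaluating from -2*pi to 2*pi: ∫_{-2*pi}^{2*pi} (4 - s) sin(s) ds = (-4 + 2*pi) - (-2*pi - 4) = 4*pi.
Hence b_2 = (1/(2*pi))·(4*pi) = 2.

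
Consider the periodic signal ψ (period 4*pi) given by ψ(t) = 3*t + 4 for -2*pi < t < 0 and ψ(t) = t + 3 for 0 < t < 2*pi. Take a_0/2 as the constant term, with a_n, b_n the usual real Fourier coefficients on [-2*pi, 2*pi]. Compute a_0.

7 - 2*pi

a_0 = (1/(2*pi)) ∫_{-2*pi}^{2*pi} ψ(t) dt = (1/(2*pi)) · (2*pi*(7 - 2*pi)) = 7 - 2*pi.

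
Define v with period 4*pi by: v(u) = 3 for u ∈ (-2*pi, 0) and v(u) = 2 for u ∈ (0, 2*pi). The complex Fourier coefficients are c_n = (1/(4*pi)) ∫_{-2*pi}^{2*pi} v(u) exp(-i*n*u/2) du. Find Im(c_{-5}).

-1/(5*pi)

Since v is real-valued, Im(c_{-5}) = -(1/(4*pi)) ∫_{-2*pi}^{2*pi} v(u) sin(-5*u/2) du = b_{5}/2.
Split the integral at the breakpoints.
Directly, an antiderivative of (3) sin(-5*u/2) is 6*cos(5*u/2)/5; evaluating from -2*pi to 0: ∫_{-2*pi}^{0} (3) sin(-5*u/2) du = (6/5) - (-6/5) = 12/5.
Directly, an antiderivative of (2) sin(-5*u/2) is 4*cos(5*u/2)/5; evaluating from 0 to 2*pi: ∫_{0}^{2*pi} (2) sin(-5*u/2) du = (-4/5) - (4/5) = -8/5.
So ∫_{-2*pi}^{2*pi} v(u) sin(-5*u/2) du = 4/5.
Hence Im(c_{-5}) = (-1/(4*pi))·(4/5) = -1/(5*pi).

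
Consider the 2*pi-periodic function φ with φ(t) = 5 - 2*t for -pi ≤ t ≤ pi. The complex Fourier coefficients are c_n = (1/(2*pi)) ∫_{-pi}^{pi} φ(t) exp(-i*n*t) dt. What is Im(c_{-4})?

Since φ is real-valued, Im(c_{-4}) = -(1/(2*pi)) ∫_{-pi}^{pi} φ(t) sin(-4*t) dt = b_{4}/2.
Integrating by parts (boundary term plus one more integral), an antiderivative of (5 - 2*t) sin(-4*t) is -t*cos(4*t)/2 + sin(4*t)/8 + 5*cos(4*t)/4; evaluating from -pi to pi: ∫_{-pi}^{pi} (5 - 2*t) sin(-4*t) dt = (5/4 - pi/2) - (5/4 + pi/2) = -pi.
Hence Im(c_{-4}) = (-1/(2*pi))·(-pi) = 1/2.

1/2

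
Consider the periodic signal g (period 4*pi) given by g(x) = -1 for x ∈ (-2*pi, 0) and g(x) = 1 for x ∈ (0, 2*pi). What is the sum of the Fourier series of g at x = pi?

g is continuous at x = pi with value 1, so the series converges to 1 there.

1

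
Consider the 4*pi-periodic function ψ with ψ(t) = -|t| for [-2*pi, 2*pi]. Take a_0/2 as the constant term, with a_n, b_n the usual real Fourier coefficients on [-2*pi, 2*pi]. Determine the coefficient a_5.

8/(25*pi)

a_5 = (1/(2*pi)) ∫_{-2*pi}^{2*pi} ψ(t) cos(5*t/2) dt.
ψ is even and cos(5*t/2) is even, so the integrand is even and a_5 = 1/pi ∫_0^{2*pi} ψ(t) cos(5*t/2) dt.
Integrating by parts (boundary term plus one more integral), an antiderivative of (-t) cos(5*t/2) is -2*t*sin(5*t/2)/5 - 4*cos(5*t/2)/25; evaluating from 0 to 2*pi: ∫_{0}^{2*pi} (-t) cos(5*t/2) dt = (4/25) - (-4/25) = 8/25.
Hence a_5 = (1/pi)·(8/25) = 8/(25*pi).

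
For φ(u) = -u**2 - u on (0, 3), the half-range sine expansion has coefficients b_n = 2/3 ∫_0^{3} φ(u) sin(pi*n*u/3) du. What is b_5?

b_5 = 2/3 ∫_0^{3} (-u**2 - u) sin(5*pi*u/3) du.
Integrating by parts twice (tabular method), an antiderivative of (-u**2 - u) sin(5*pi*u/3) is 3*u**2*cos(5*pi*u/3)/(5*pi) - 18*u*sin(5*pi*u/3)/(25*pi**2) + 3*u*cos(5*pi*u/3)/(5*pi) - 9*sin(5*pi*u/3)/(25*pi**2) - 54*cos(5*pi*u/3)/(125*pi**3); evaluating from 0 to 3: ∫_{0}^{3} (-u**2 - u) sin(5*pi*u/3) du = (18*(3 - 50*pi**2)/(125*pi**3)) - (-54/(125*pi**3)) = 36*(3 - 25*pi**2)/(125*pi**3).
Hence b_5 = (2/3)·(36*(3 - 25*pi**2)/(125*pi**3)) = 24*(3 - 25*pi**2)/(125*pi**3).

24*(3 - 25*pi**2)/(125*pi**3)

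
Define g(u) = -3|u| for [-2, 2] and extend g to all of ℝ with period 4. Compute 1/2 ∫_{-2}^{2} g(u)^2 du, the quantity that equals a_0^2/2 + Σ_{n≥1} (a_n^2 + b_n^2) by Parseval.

1/2 ∫_{-2}^{2} g(u)^2 du = 1/2 · (48) = 24.

24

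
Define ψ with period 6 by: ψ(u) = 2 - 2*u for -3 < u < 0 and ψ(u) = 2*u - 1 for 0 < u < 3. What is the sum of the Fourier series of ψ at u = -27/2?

u = -27/2 differs from u = -3/2 by -2 full period(s), and the series is 6-periodic.
ψ is continuous at u = -3/2 with value 5, so the series converges to 5 there.

5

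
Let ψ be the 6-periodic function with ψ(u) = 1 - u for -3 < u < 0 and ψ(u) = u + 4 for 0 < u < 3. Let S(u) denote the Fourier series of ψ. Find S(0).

At u = 0 the one-sided limits are ψ(0^-) = 1 and ψ(0^+) = 4.
By Dirichlet's theorem the series converges to their average, [(1) + (4)]/2 = 5/2.

5/2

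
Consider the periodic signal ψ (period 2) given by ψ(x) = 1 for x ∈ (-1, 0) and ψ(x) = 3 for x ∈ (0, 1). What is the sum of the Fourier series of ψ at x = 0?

At x = 0 the one-sided limits are ψ(0^-) = 1 and ψ(0^+) = 3.
By Dirichlet's theorem the series converges to their average, [(1) + (3)]/2 = 2.

2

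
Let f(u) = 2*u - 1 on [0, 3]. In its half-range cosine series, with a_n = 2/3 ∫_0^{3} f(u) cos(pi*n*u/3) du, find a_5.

-24/(25*pi**2)

a_5 = 2/3 ∫_0^{3} (2*u - 1) cos(5*pi*u/3) du.
Integrating by parts (boundary term plus one more integral), an antiderivative of (2*u - 1) cos(5*pi*u/3) is 6*u*sin(5*pi*u/3)/(5*pi) - 3*sin(5*pi*u/3)/(5*pi) + 18*cos(5*pi*u/3)/(25*pi**2); evaluating from 0 to 3: ∫_{0}^{3} (2*u - 1) cos(5*pi*u/3) du = (-18/(25*pi**2)) - (18/(25*pi**2)) = -36/(25*pi**2).
Hence a_5 = (2/3)·(-36/(25*pi**2)) = -24/(25*pi**2).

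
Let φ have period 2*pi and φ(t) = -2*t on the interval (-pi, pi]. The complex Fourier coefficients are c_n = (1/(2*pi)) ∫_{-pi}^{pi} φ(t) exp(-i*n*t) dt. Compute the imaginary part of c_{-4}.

Since φ is real-valued, Im(c_{-4}) = -(1/(2*pi)) ∫_{-pi}^{pi} φ(t) sin(-4*t) dt = b_{4}/2.
φ is odd and sin(-4*t) is odd, so the integrand is even: ∫_{-pi}^{pi} φ(t) sin(-4*t) dt = 2∫_0^{pi} φ(t) sin(-4*t) dt.
Integrating by parts (boundary term plus one more integral), an antiderivative of (-2*t) sin(-4*t) is -t*cos(4*t)/2 + sin(4*t)/8; evaluating from 0 to pi: ∫_{0}^{pi} (-2*t) sin(-4*t) dt = (-pi/2) - (0) = -pi/2.
So ∫_{-pi}^{pi} φ(t) sin(-4*t) dt = -pi.
Hence Im(c_{-4}) = (-1/(2*pi))·(-pi) = 1/2.

1/2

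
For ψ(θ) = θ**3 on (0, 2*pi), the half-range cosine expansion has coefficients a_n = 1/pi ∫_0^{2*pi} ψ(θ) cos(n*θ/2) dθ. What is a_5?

48*(4 - 25*pi**2)/(625*pi)

a_5 = 1/pi ∫_0^{2*pi} (θ**3) cos(5*θ/2) dθ.
Integrating by parts three times (tabular method), an antiderivative of (θ**3) cos(5*θ/2) is 2*θ**3*sin(5*θ/2)/5 + 12*θ**2*cos(5*θ/2)/25 - 48*θ*sin(5*θ/2)/125 - 96*cos(5*θ/2)/625; evaluating from 0 to 2*pi: ∫_{0}^{2*pi} (θ**3) cos(5*θ/2) dθ = (96/625 - 48*pi**2/25) - (-96/625) = 192/625 - 48*pi**2/25.
Hence a_5 = (1/pi)·(192/625 - 48*pi**2/25) = 48*(4 - 25*pi**2)/(625*pi).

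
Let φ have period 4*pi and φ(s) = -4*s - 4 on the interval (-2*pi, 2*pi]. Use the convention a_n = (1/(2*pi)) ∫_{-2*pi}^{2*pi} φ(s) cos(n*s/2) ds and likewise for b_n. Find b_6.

b_6 = (1/(2*pi)) ∫_{-2*pi}^{2*pi} φ(s) sin(3*s) ds.
Integrating by parts (boundary term plus one more integral), an antiderivative of (-4*s - 4) sin(3*s) is 4*s*cos(3*s)/3 - 4*sin(3*s)/9 + 4*cos(3*s)/3; evaluating from -2*pi to 2*pi: ∫_{-2*pi}^{2*pi} (-4*s - 4) sin(3*s) ds = (4/3 + 8*pi/3) - (4/3 - 8*pi/3) = 16*pi/3.
Hence b_6 = (1/(2*pi))·(16*pi/3) = 8/3.

8/3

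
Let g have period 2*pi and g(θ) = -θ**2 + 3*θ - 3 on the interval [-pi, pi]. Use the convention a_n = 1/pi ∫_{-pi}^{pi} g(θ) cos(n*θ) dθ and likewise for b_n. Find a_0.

-2*pi**2/3 - 6

a_0 = 1/pi ∫_{-pi}^{pi} g(θ) dθ = 1/pi · (-2*pi*(9 + pi**2)/3) = -2*pi**2/3 - 6.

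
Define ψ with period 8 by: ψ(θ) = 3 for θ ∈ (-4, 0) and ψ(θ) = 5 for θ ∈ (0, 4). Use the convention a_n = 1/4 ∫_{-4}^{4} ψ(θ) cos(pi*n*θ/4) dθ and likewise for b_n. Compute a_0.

a_0 = 1/4 ∫_{-4}^{4} ψ(θ) dθ = 1/4 · (32) = 8.

8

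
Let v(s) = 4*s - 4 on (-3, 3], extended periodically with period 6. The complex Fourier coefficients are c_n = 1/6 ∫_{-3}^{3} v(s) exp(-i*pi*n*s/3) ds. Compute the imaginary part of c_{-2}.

-6/pi

Since v is real-valued, Im(c_{-2}) = -1/6 ∫_{-3}^{3} v(s) sin(-2*pi*s/3) ds = b_{2}/2.
Integrating by parts (boundary term plus one more integral), an antiderivative of (4*s - 4) sin(-2*pi*s/3) is 6*s*cos(2*pi*s/3)/pi - 9*sin(2*pi*s/3)/pi**2 - 6*cos(2*pi*s/3)/pi; evaluating from -3 to 3: ∫_{-3}^{3} (4*s - 4) sin(-2*pi*s/3) ds = (12/pi) - (-24/pi) = 36/pi.
Hence Im(c_{-2}) = (-1/6)·(36/pi) = -6/pi.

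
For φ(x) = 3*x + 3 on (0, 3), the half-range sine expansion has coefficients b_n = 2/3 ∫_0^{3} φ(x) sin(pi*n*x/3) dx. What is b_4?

-9/(2*pi)

b_4 = 2/3 ∫_0^{3} (3*x + 3) sin(4*pi*x/3) dx.
Integrating by parts (boundary term plus one more integral), an antiderivative of (3*x + 3) sin(4*pi*x/3) is -9*x*cos(4*pi*x/3)/(4*pi) + 27*sin(4*pi*x/3)/(16*pi**2) - 9*cos(4*pi*x/3)/(4*pi); evaluating from 0 to 3: ∫_{0}^{3} (3*x + 3) sin(4*pi*x/3) dx = (-9/pi) - (-9/(4*pi)) = -27/(4*pi).
Hence b_4 = (2/3)·(-27/(4*pi)) = -9/(2*pi).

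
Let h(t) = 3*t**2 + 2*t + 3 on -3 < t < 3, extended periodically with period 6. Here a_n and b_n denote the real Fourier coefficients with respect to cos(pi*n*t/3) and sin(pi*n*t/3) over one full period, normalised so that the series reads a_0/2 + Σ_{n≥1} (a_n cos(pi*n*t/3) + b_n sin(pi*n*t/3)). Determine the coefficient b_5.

b_5 = 1/3 ∫_{-3}^{3} h(t) sin(5*pi*t/3) dt.
Integrating by parts twice (tabular method), an antiderivative of (3*t**2 + 2*t + 3) sin(5*pi*t/3) is -9*t**2*cos(5*pi*t/3)/(5*pi) + 54*t*sin(5*pi*t/3)/(25*pi**2) - 6*t*cos(5*pi*t/3)/(5*pi) + 18*sin(5*pi*t/3)/(25*pi**2) - 9*cos(5*pi*t/3)/(5*pi) + 162*cos(5*pi*t/3)/(125*pi**3); evaluating from -3 to 3: ∫_{-3}^{3} (3*t**2 + 2*t + 3) sin(5*pi*t/3) dt = (54*(-3 + 50*pi**2)/(125*pi**3)) - (18*(-9 + 100*pi**2)/(125*pi**3)) = 36/(5*pi).
Hence b_5 = (1/3)·(36/(5*pi)) = 12/(5*pi).

12/(5*pi)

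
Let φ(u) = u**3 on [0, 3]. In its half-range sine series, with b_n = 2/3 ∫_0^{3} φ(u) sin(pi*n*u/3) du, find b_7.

54*(-6 + 49*pi**2)/(343*pi**3)

b_7 = 2/3 ∫_0^{3} (u**3) sin(7*pi*u/3) du.
Integrating by parts three times (tabular method), an antiderivative of (u**3) sin(7*pi*u/3) is -3*u**3*cos(7*pi*u/3)/(7*pi) + 27*u**2*sin(7*pi*u/3)/(49*pi**2) + 162*u*cos(7*pi*u/3)/(343*pi**3) - 486*sin(7*pi*u/3)/(2401*pi**4); evaluating from 0 to 3: ∫_{0}^{3} (u**3) sin(7*pi*u/3) du = (81*(-6 + 49*pi**2)/(343*pi**3)) - (0) = 81*(-6 + 49*pi**2)/(343*pi**3).
Hence b_7 = (2/3)·(81*(-6 + 49*pi**2)/(343*pi**3)) = 54*(-6 + 49*pi**2)/(343*pi**3).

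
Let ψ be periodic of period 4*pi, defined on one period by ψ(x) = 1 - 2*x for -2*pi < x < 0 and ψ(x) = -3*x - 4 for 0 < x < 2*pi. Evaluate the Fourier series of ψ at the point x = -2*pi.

At x = -2*pi the one-sided limits are ψ(-2*pi^-) = -6*pi - 4 and ψ(-2*pi^+) = 1 + 4*pi.
By Dirichlet's theorem the series converges to their average, [(-6*pi - 4) + (1 + 4*pi)]/2 = -pi - 3/2.

-pi - 3/2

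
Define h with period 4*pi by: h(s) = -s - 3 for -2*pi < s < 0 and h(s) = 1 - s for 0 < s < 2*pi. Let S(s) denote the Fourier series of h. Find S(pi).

h is continuous at s = pi with value 1 - pi, so the series converges to 1 - pi there.

1 - pi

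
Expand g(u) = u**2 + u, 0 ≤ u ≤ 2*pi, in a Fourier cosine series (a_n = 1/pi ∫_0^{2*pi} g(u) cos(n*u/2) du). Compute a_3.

a_3 = 1/pi ∫_0^{2*pi} (u**2 + u) cos(3*u/2) du.
Integrating by parts twice (tabular method), an antiderivative of (u**2 + u) cos(3*u/2) is 2*u**2*sin(3*u/2)/3 + 2*u*sin(3*u/2)/3 + 8*u*cos(3*u/2)/9 - 16*sin(3*u/2)/27 + 4*cos(3*u/2)/9; evaluating from 0 to 2*pi: ∫_{0}^{2*pi} (u**2 + u) cos(3*u/2) du = (-16*pi/9 - 4/9) - (4/9) = -16*pi/9 - 8/9.
Hence a_3 = (1/pi)·(-16*pi/9 - 8/9) = 8*(-2*pi - 1)/(9*pi).

8*(-2*pi - 1)/(9*pi)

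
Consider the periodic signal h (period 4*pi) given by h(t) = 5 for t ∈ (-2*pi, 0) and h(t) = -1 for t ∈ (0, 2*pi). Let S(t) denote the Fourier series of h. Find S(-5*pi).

5

t = -5*pi differs from t = -pi by -1 full period(s), and the series is 4*pi-periodic.
h is continuous at t = -pi with value 5, so the series converges to 5 there.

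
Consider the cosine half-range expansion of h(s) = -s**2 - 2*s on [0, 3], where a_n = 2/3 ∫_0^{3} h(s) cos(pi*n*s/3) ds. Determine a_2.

-9/pi**2

a_2 = 2/3 ∫_0^{3} (-s**2 - 2*s) cos(2*pi*s/3) ds.
Integrating by parts twice (tabular method), an antiderivative of (-s**2 - 2*s) cos(2*pi*s/3) is -3*s**2*sin(2*pi*s/3)/(2*pi) - 3*s*sin(2*pi*s/3)/pi - 9*s*cos(2*pi*s/3)/(2*pi**2) + 27*sin(2*pi*s/3)/(4*pi**3) - 9*cos(2*pi*s/3)/(2*pi**2); evaluating from 0 to 3: ∫_{0}^{3} (-s**2 - 2*s) cos(2*pi*s/3) ds = (-18/pi**2) - (-9/(2*pi**2)) = -27/(2*pi**2).
Hence a_2 = (2/3)·(-27/(2*pi**2)) = -9/pi**2.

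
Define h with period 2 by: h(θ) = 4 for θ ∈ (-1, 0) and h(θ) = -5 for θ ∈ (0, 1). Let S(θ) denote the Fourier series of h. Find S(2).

-1/2

θ = 2 differs from θ = 0 by 1 full period(s), and the series is 2-periodic.
At θ = 0 the one-sided limits are h(0^-) = 4 and h(0^+) = -5.
By Dirichlet's theorem the series converges to their average, [(4) + (-5)]/2 = -1/2.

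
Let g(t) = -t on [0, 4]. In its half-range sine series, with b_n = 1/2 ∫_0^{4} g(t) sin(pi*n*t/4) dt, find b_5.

-8/(5*pi)

b_5 = 1/2 ∫_0^{4} (-t) sin(5*pi*t/4) dt.
Integrating by parts (boundary term plus one more integral), an antiderivative of (-t) sin(5*pi*t/4) is 4*t*cos(5*pi*t/4)/(5*pi) - 16*sin(5*pi*t/4)/(25*pi**2); evaluating from 0 to 4: ∫_{0}^{4} (-t) sin(5*pi*t/4) dt = (-16/(5*pi)) - (0) = -16/(5*pi).
Hence b_5 = (1/2)·(-16/(5*pi)) = -8/(5*pi).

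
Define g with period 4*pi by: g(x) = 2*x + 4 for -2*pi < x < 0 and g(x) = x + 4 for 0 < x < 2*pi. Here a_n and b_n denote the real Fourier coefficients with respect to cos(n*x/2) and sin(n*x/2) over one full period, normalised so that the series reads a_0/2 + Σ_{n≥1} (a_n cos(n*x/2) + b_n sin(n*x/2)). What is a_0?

a_0 = (1/(2*pi)) ∫_{-2*pi}^{2*pi} g(x) dx = (1/(2*pi)) · (2*pi*(8 - pi)) = 8 - pi.

8 - pi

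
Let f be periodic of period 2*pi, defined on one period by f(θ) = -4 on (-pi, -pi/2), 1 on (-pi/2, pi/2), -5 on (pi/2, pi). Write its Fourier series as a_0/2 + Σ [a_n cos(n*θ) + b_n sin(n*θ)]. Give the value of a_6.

a_6 = 1/pi ∫_{-pi}^{pi} f(θ) cos(6*θ) dθ.
Split the integral at the breakpoints.
Directly, an antiderivative of (-4) cos(6*θ) is -2*sin(6*θ)/3; evaluating from -pi to -pi/2: ∫_{-pi}^{-pi/2} (-4) cos(6*θ) dθ = (0) - (0) = 0.
Directly, an antiderivative of (1) cos(6*θ) is sin(6*θ)/6; evaluating from -pi/2 to pi/2: ∫_{-pi/2}^{pi/2} (1) cos(6*θ) dθ = (0) - (0) = 0.
Directly, an antiderivative of (-5) cos(6*θ) is -5*sin(6*θ)/6; evaluating from pi/2 to pi: ∫_{pi/2}^{pi} (-5) cos(6*θ) dθ = (0) - (0) = 0.
Summing the pieces and multiplying by (1/pi) gives a_6 = 0.

0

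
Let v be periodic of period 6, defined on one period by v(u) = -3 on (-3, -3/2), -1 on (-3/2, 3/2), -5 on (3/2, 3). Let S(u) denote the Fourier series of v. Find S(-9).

u = -9 differs from u = -3 by -1 full period(s), and the series is 6-periodic.
At u = -3 the one-sided limits are v(-3^-) = -5 and v(-3^+) = -3.
By Dirichlet's theorem the series converges to their average, [(-5) + (-3)]/2 = -4.

-4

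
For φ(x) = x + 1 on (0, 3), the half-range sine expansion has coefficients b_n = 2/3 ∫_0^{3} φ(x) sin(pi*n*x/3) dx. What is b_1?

b_1 = 2/3 ∫_0^{3} (x + 1) sin(pi*x/3) dx.
Integrating by parts (boundary term plus one more integral), an antiderivative of (x + 1) sin(pi*x/3) is -3*x*cos(pi*x/3)/pi + 9*sin(pi*x/3)/pi**2 - 3*cos(pi*x/3)/pi; evaluating from 0 to 3: ∫_{0}^{3} (x + 1) sin(pi*x/3) dx = (12/pi) - (-3/pi) = 15/pi.
Hence b_1 = (2/3)·(15/pi) = 10/pi.

10/pi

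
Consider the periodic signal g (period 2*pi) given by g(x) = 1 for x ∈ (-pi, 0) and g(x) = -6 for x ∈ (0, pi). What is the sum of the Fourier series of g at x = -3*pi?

-5/2

x = -3*pi differs from x = -pi by -1 full period(s), and the series is 2*pi-periodic.
At x = -pi the one-sided limits are g(-pi^-) = -6 and g(-pi^+) = 1.
By Dirichlet's theorem the series converges to their average, [(-6) + (1)]/2 = -5/2.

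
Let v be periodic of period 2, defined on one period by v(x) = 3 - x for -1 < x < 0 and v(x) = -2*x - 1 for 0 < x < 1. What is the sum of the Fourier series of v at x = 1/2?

v is continuous at x = 1/2 with value -2, so the series converges to -2 there.

-2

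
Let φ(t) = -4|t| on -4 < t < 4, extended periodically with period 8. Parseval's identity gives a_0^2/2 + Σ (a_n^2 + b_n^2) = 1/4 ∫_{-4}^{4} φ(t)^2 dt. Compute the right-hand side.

512/3

1/4 ∫_{-4}^{4} φ(t)^2 dt = 1/4 · (2048/3) = 512/3.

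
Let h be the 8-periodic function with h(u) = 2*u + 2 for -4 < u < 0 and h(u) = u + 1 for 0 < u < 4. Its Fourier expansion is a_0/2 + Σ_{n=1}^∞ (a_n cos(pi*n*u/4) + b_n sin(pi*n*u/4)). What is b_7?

b_7 = 1/4 ∫_{-4}^{4} h(u) sin(7*pi*u/4) du.
Split the integral at the breakpoints.
Integrating by parts (boundary term plus one more integral), an antiderivative of (2*u + 2) sin(7*pi*u/4) is -8*u*cos(7*pi*u/4)/(7*pi) + 32*sin(7*pi*u/4)/(49*pi**2) - 8*cos(7*pi*u/4)/(7*pi); evaluating from -4 to 0: ∫_{-4}^{0} (2*u + 2) sin(7*pi*u/4) du = (-8/(7*pi)) - (-24/(7*pi)) = 16/(7*pi).
Integrating by parts (boundary term plus one more integral), an antiderivative of (u + 1) sin(7*pi*u/4) is -4*u*cos(7*pi*u/4)/(7*pi) + 16*sin(7*pi*u/4)/(49*pi**2) - 4*cos(7*pi*u/4)/(7*pi); evaluating from 0 to 4: ∫_{0}^{4} (u + 1) sin(7*pi*u/4) du = (20/(7*pi)) - (-4/(7*pi)) = 24/(7*pi).
Summing the pieces and multiplying by (1/4) gives b_7 = 10/(7*pi).

10/(7*pi)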